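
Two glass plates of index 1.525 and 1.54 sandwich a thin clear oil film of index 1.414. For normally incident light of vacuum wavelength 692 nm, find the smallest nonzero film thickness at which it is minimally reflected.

245 nm

Ray reflecting at the top interface goes from n = 1.525 toward n = 1.414: no phase shift.
Ray reflecting at the bottom interface goes from n = 1.414 toward n = 1.54: a half-wave phase shift.
Exactly one π shift → a net half-wave offset.
For dark reflection here: 2 n t = m λ.
Minimum nonzero at m = 1: t = λ / (2 n) = 692 / (2 × 1.414) = 245 nm.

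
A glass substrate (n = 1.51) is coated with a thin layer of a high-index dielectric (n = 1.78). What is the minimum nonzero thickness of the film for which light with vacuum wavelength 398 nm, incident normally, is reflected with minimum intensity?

112 nm

Top surface (1.0 → 1.78): reflection off a higher-index medium gives a half-wave phase shift.
Bottom surface (1.78 → 1.51): reflection off a lower-index medium gives no phase shift.
Net: one phase inversion between the two reflected rays.
For minimum reflection here: 2 n t = m λ.
Minimum nonzero at m = 1: t = λ / (2 n) = 398 / (2 × 1.78) = 112 nm.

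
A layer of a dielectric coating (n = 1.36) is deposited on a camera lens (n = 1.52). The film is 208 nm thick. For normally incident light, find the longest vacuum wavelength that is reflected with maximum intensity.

Ray reflecting at the top interface goes from n = 1.0 toward n = 1.36: a half-wave phase shift.
Bottom surface (1.36 → 1.52): reflection off a higher-index medium gives a half-wave phase shift.
Zero or two π shifts → no net half-wave offset.
For bright reflection here: 2 n t = m λ.
λ = 2 n t / m. The longest wavelength is m = 1: λ = 2 × 1.36 × 208 / 1.00 = 566 nm.

566 nm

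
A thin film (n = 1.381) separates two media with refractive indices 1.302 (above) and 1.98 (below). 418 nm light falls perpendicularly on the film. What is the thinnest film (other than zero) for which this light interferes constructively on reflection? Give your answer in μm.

0.151 μm

At the upper boundary (n = 1.302 to n = 1.381) the reflected ray undergoes a half-wave phase shift.
Ray reflecting at the bottom interface goes from n = 1.381 toward n = 1.98: a half-wave phase shift.
Zero or two π shifts → no net half-wave offset.
For maximum reflection here: 2 n t = m λ.
Minimum nonzero at m = 1: t = λ / (2 n) = 418 / (2 × 1.381) = 151 nm.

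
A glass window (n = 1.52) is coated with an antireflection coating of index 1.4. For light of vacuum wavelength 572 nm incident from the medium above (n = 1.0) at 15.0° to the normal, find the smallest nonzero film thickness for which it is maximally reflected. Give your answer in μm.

0.208 μm

At the upper boundary (n = 1.0 to n = 1.4) the reflected ray undergoes a half-wave phase shift.
At the lower boundary (n = 1.4 to n = 1.52) the reflected ray undergoes a half-wave phase shift.
The two reflections carry the same phase change, so no net offset.
With no net inversion, constructive interference in reflection requires 2 n t cos θ_r = m λ.
Snell's law: 1.0 sin 15.0° = 1.4 sin θ_r → sin θ_r = 0.185, cos θ_r = 0.983.
Minimum nonzero at m = 1: t = λ / (2 n cos θ_r) = 572 / (2 × 1.4 × 0.983) = 208 nm.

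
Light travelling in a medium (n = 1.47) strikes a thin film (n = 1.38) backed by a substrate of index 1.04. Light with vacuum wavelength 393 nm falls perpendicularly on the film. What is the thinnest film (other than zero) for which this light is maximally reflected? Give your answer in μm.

Ray reflecting at the top interface goes from n = 1.47 toward n = 1.38: no phase shift.
Bottom surface (1.38 → 1.04): reflection off a lower-index medium gives no phase shift.
Zero or two π shifts → no net half-wave offset.
For maximum reflection here: 2 n t = m λ.
Minimum nonzero at m = 1: t = λ / (2 n) = 393 / (2 × 1.38) = 142 nm.

0.142 μm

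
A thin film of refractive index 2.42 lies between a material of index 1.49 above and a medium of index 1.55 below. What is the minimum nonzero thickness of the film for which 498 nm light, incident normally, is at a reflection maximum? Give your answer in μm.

0.0514 μm

At the upper boundary (n = 1.49 to n = 2.42) the reflected ray undergoes a half-wave phase shift.
Bottom surface (2.42 → 1.55): reflection off a lower-index medium gives no phase shift.
The two reflections differ by half a wavelength.
With one net inversion, constructive interference in reflection requires 2 n t = (m + ½) λ.
Minimum at m = 0: t = λ / (4 n) = 498 / (4 × 2.42) = 51.4 nm.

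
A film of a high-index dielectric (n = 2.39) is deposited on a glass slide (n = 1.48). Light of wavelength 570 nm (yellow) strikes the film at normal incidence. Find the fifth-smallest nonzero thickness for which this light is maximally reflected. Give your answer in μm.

Top surface (1.0 → 2.39): reflection off a higher-index medium gives a half-wave phase shift.
Ray reflecting at the bottom interface goes from n = 2.39 toward n = 1.48: no phase shift.
Exactly one π shift → a net half-wave offset.
So the condition for constructive reflection is 2 n t = (m + ½) λ.
The fifth-smallest nonzero thickness corresponds to m = 4: t = (m + ½) λ / (2 n) = 4.50 × 570 / (2 × 2.39) = 537 nm.

0.537 μm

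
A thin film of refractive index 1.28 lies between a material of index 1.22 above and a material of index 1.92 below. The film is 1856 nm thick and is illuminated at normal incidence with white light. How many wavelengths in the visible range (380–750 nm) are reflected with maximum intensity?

Ray reflecting at the top interface goes from n = 1.22 toward n = 1.28: a half-wave phase shift.
At the lower boundary (n = 1.28 to n = 1.92) the reflected ray undergoes a half-wave phase shift.
Zero or two π shifts → no net half-wave offset.
With no net inversion, constructive interference in reflection requires 2 n t = m λ.
λ = 2 n t / m = 4751 / m nm.
m=6: 792 nm (IR); m=7: 679 nm (visible); m=8: 594 nm (visible); m=9: 528 nm (visible); m=10: 475 nm (visible); m=11: 432 nm (visible); m=12: 396 nm (visible); m=13: 365 nm (UV).

6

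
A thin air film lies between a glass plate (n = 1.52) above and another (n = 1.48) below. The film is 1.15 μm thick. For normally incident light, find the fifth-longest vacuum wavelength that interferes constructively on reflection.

511 nm

Ray reflecting at the top interface goes from n = 1.52 toward n = 1.0: no phase shift.
Ray reflecting at the bottom interface goes from n = 1.0 toward n = 1.48: a half-wave phase shift.
The two reflections differ by half a wavelength.
For bright reflection here: 2 n t = (m + ½) λ.
λ = 2 n t / (m + ½). The fifth-longest wavelength is m = 4: λ = 2 × 1.0 × 1150 / 4.50 = 511 nm.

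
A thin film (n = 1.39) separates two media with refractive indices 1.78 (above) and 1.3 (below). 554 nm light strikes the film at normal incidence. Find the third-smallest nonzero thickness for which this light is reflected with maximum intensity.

Top surface (1.78 → 1.39): reflection off a lower-index medium gives no phase shift.
Bottom surface (1.39 → 1.3): reflection off a lower-index medium gives no phase shift.
Net: no relative phase inversion (both shifts match).
With no net inversion, constructive interference in reflection requires 2 n t = m λ.
The third-smallest nonzero thickness corresponds to m = 3: t = m λ / (2 n) = 3.00 × 554 / (2 × 1.39) = 598 nm.

598 nm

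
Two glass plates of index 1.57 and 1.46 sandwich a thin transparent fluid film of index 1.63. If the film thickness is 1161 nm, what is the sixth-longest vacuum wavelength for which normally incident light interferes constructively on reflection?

At the upper boundary (n = 1.57 to n = 1.63) the reflected ray undergoes a half-wave phase shift.
Bottom surface (1.63 → 1.46): reflection off a lower-index medium gives no phase shift.
The two reflections differ by half a wavelength.
With one net inversion, constructive interference in reflection requires 2 n t = (m + ½) λ.
λ = 2 n t / (m + ½). The sixth-longest wavelength is m = 5: λ = 2 × 1.63 × 1161 / 5.50 = 688 nm.

688 nm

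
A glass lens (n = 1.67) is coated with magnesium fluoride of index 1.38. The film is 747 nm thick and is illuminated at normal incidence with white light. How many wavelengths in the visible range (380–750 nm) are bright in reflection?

Ray reflecting at the top interface goes from n = 1.0 toward n = 1.38: a half-wave phase shift.
Ray reflecting at the bottom interface goes from n = 1.38 toward n = 1.67: a half-wave phase shift.
Net: no relative phase inversion (both shifts match).
For maximum reflection here: 2 n t = m λ.
λ = 2 n t / m = 2062 / m nm.
m=2: 1031 nm (IR); m=3: 687 nm (visible); m=4: 515 nm (visible); m=5: 412 nm (visible); m=6: 344 nm (UV).

3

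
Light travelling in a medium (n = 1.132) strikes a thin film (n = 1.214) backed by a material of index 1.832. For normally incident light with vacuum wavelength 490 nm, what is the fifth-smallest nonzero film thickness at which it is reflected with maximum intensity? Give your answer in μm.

At the upper boundary (n = 1.132 to n = 1.214) the reflected ray undergoes a half-wave phase shift.
At the lower boundary (n = 1.214 to n = 1.832) the reflected ray undergoes a half-wave phase shift.
Net: no relative phase inversion (both shifts match).
For strong reflection here: 2 n t = m λ.
The fifth-smallest nonzero thickness corresponds to m = 5: t = m λ / (2 n) = 5.00 × 490 / (2 × 1.214) = 1009 nm.

1.01 μm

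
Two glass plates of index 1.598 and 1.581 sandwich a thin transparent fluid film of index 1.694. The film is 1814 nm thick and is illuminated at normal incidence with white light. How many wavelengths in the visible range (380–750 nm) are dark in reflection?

8

At the upper boundary (n = 1.598 to n = 1.694) the reflected ray undergoes a half-wave phase shift.
Bottom surface (1.694 → 1.581): reflection off a lower-index medium gives no phase shift.
Net: one phase inversion between the two reflected rays.
With one net inversion, destructive interference in reflection requires 2 n t = m λ.
λ = 2 n t / m = 6146 / m nm.
m=8: 768 nm (IR); m=9: 683 nm (visible); m=10: 615 nm (visible); m=11: 559 nm (visible); m=12: 512 nm (visible); m=13: 473 nm (visible); m=14: 439 nm (visible); m=15: 410 nm (visible); m=16: 384 nm (visible); m=17: 362 nm (UV).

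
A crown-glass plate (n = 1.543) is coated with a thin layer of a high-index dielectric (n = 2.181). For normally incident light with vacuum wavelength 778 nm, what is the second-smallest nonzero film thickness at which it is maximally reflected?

Ray reflecting at the top interface goes from n = 1.0 toward n = 2.181: a half-wave phase shift.
Bottom surface (2.181 → 1.543): reflection off a lower-index medium gives no phase shift.
Net: one phase inversion between the two reflected rays.
With one net inversion, constructive interference in reflection requires 2 n t = (m + ½) λ.
The second-smallest nonzero thickness corresponds to m = 1: t = (m + ½) λ / (2 n) = 1.50 × 778 / (2 × 2.181) = 268 nm.

268 nm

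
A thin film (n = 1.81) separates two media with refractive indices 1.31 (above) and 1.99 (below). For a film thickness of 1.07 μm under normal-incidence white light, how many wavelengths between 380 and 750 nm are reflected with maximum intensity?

5

Ray reflecting at the top interface goes from n = 1.31 toward n = 1.81: a half-wave phase shift.
Bottom surface (1.81 → 1.99): reflection off a higher-index medium gives a half-wave phase shift.
Zero or two π shifts → no net half-wave offset.
For maximum reflection here: 2 n t = m λ.
λ = 2 n t / m = 3873 / m nm.
m=5: 775 nm (IR); m=6: 646 nm (visible); m=7: 553 nm (visible); m=8: 484 nm (visible); m=9: 430 nm (visible); m=10: 387 nm (visible); m=11: 352 nm (UV).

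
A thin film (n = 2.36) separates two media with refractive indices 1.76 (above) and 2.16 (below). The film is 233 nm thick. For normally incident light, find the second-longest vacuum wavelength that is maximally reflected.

733 nm

Ray reflecting at the top interface goes from n = 1.76 toward n = 2.36: a half-wave phase shift.
Bottom surface (2.36 → 2.16): reflection off a lower-index medium gives no phase shift.
Net: one phase inversion between the two reflected rays.
So the condition for constructive reflection is 2 n t = (m + ½) λ.
λ = 2 n t / (m + ½). The second-longest wavelength is m = 1: λ = 2 × 2.36 × 233 / 1.50 = 733 nm.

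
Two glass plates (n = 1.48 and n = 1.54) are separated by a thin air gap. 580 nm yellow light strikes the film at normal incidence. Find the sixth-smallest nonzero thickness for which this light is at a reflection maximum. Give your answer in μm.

Ray reflecting at the top interface goes from n = 1.48 toward n = 1.0: no phase shift.
At the lower boundary (n = 1.0 to n = 1.54) the reflected ray undergoes a half-wave phase shift.
The two reflections differ by half a wavelength.
So the condition for constructive reflection is 2 n t = (m + ½) λ.
The sixth-smallest nonzero thickness corresponds to m = 5: t = (m + ½) λ / (2 n) = 5.50 × 580 / (2 × 1.0) = 1595 nm.

1.60 μm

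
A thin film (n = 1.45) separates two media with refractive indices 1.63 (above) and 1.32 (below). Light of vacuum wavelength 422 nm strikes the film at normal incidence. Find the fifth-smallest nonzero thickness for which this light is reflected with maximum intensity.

Top surface (1.63 → 1.45): reflection off a lower-index medium gives no phase shift.
Bottom surface (1.45 → 1.32): reflection off a lower-index medium gives no phase shift.
The two reflections carry the same phase change, so no net offset.
For maximum reflection here: 2 n t = m λ.
The fifth-smallest nonzero thickness corresponds to m = 5: t = m λ / (2 n) = 5.00 × 422 / (2 × 1.45) = 728 nm.

728 nm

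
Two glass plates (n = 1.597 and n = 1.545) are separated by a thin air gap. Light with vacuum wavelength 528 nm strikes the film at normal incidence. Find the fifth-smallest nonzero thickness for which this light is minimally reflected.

1320 nm

At the upper boundary (n = 1.597 to n = 1.0) the reflected ray undergoes no phase shift.
At the lower boundary (n = 1.0 to n = 1.545) the reflected ray undergoes a half-wave phase shift.
Exactly one π shift → a net half-wave offset.
For dark reflection here: 2 n t = m λ.
The fifth-smallest nonzero thickness corresponds to m = 5: t = m λ / (2 n) = 5.00 × 528 / (2 × 1.0) = 1320 nm.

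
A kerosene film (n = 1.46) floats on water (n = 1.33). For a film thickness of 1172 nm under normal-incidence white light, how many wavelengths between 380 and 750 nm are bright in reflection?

Top surface (1.0 → 1.46): reflection off a higher-index medium gives a half-wave phase shift.
At the lower boundary (n = 1.46 to n = 1.33) the reflected ray undergoes no phase shift.
Net: one phase inversion between the two reflected rays.
For maximum reflection here: 2 n t = (m + ½) λ.
λ = 2 n t / (m + ½) = 3422 / (m + ½) nm.
m=4: 760 nm (IR); m=5: 622 nm (visible); m=6: 526 nm (visible); m=7: 456 nm (visible); m=8: 403 nm (visible); m=9: 360 nm (UV).

4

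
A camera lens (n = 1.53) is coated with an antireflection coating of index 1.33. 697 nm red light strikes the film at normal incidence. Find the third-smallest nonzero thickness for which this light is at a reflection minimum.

Ray reflecting at the top interface goes from n = 1.0 toward n = 1.33: a half-wave phase shift.
At the lower boundary (n = 1.33 to n = 1.53) the reflected ray undergoes a half-wave phase shift.
Zero or two π shifts → no net half-wave offset.
So the condition for destructive reflection is 2 n t = (m + ½) λ.
The third-smallest nonzero thickness corresponds to m = 2: t = (m + ½) λ / (2 n) = 2.50 × 697 / (2 × 1.33) = 655 nm.

655 nm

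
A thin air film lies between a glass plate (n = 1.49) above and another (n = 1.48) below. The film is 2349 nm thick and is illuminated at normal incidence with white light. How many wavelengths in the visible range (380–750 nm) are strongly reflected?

6

Top surface (1.49 → 1.0): reflection off a lower-index medium gives no phase shift.
At the lower boundary (n = 1.0 to n = 1.48) the reflected ray undergoes a half-wave phase shift.
The two reflections differ by half a wavelength.
With one net inversion, constructive interference in reflection requires 2 n t = (m + ½) λ.
λ = 2 n t / (m + ½) = 4698 / (m + ½) nm.
m=5: 854 nm (IR); m=6: 723 nm (visible); m=7: 626 nm (visible); m=8: 553 nm (visible); m=9: 495 nm (visible); m=10: 447 nm (visible); m=11: 409 nm (visible); m=12: 376 nm (UV).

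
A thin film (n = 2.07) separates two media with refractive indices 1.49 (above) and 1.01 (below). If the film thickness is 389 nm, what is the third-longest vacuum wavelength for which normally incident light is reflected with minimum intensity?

Top surface (1.49 → 2.07): reflection off a higher-index medium gives a half-wave phase shift.
At the lower boundary (n = 2.07 to n = 1.01) the reflected ray undergoes no phase shift.
The two reflections differ by half a wavelength.
So the condition for destructive reflection is 2 n t = m λ.
λ = 2 n t / m. The third-longest wavelength is m = 3: λ = 2 × 2.07 × 389 / 3.00 = 537 nm.

537 nm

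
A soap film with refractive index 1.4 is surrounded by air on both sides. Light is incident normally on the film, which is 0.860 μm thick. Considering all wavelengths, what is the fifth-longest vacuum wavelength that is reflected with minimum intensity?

482 nm

Top surface (1.0 → 1.4): reflection off a higher-index medium gives a half-wave phase shift.
Ray reflecting at the bottom interface goes from n = 1.4 toward n = 1.0: no phase shift.
The two reflections differ by half a wavelength.
With one net inversion, destructive interference in reflection requires 2 n t = m λ.
λ = 2 n t / m. The fifth-longest wavelength is m = 5: λ = 2 × 1.4 × 860 / 5.00 = 482 nm.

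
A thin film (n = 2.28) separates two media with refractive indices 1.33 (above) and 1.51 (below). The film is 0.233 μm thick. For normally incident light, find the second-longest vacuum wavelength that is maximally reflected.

708 nm

Top surface (1.33 → 2.28): reflection off a higher-index medium gives a half-wave phase shift.
Ray reflecting at the bottom interface goes from n = 2.28 toward n = 1.51: no phase shift.
Exactly one π shift → a net half-wave offset.
For strong reflection here: 2 n t = (m + ½) λ.
λ = 2 n t / (m + ½). The second-longest wavelength is m = 1: λ = 2 × 2.28 × 233 / 1.50 = 708 nm.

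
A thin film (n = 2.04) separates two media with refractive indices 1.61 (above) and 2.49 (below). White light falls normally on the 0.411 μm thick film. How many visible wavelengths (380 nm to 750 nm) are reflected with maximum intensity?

At the upper boundary (n = 1.61 to n = 2.04) the reflected ray undergoes a half-wave phase shift.
Ray reflecting at the bottom interface goes from n = 2.04 toward n = 2.49: a half-wave phase shift.
Net: no relative phase inversion (both shifts match).
So the condition for constructive reflection is 2 n t = m λ.
λ = 2 n t / m = 1677 / m nm.
m=2: 838 nm (IR); m=3: 559 nm (visible); m=4: 419 nm (visible); m=5: 335 nm (UV).

2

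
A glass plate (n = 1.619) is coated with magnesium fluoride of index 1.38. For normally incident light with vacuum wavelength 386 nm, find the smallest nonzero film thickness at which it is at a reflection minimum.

At the upper boundary (n = 1.0 to n = 1.38) the reflected ray undergoes a half-wave phase shift.
Bottom surface (1.38 → 1.619): reflection off a higher-index medium gives a half-wave phase shift.
Zero or two π shifts → no net half-wave offset.
With no net inversion, destructive interference in reflection requires 2 n t = (m + ½) λ.
Minimum at m = 0: t = λ / (4 n) = 386 / (4 × 1.38) = 69.9 nm.

69.9 nm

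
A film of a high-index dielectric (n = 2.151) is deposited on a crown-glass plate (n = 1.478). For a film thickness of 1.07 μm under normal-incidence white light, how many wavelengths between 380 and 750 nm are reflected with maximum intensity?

6

Ray reflecting at the top interface goes from n = 1.0 toward n = 2.151: a half-wave phase shift.
At the lower boundary (n = 2.151 to n = 1.478) the reflected ray undergoes no phase shift.
Exactly one π shift → a net half-wave offset.
With one net inversion, constructive interference in reflection requires 2 n t = (m + ½) λ.
λ = 2 n t / (m + ½) = 4603 / (m + ½) nm.
m=5: 837 nm (IR); m=6: 708 nm (visible); m=7: 614 nm (visible); m=8: 542 nm (visible); m=9: 485 nm (visible); m=10: 438 nm (visible); m=11: 400 nm (visible); m=12: 368 nm (UV).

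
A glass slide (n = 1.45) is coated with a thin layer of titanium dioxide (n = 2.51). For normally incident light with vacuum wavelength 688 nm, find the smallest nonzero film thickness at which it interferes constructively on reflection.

Ray reflecting at the top interface goes from n = 1.0 toward n = 2.51: a half-wave phase shift.
Ray reflecting at the bottom interface goes from n = 2.51 toward n = 1.45: no phase shift.
Net: one phase inversion between the two reflected rays.
So the condition for constructive reflection is 2 n t = (m + ½) λ.
Minimum at m = 0: t = λ / (4 n) = 688 / (4 × 2.51) = 68.5 nm.

68.5 nm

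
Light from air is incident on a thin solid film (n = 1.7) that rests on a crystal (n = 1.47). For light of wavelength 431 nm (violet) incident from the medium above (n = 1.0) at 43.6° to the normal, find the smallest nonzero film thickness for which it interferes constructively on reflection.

Top surface (1.0 → 1.7): reflection off a higher-index medium gives a half-wave phase shift.
Ray reflecting at the bottom interface goes from n = 1.7 toward n = 1.47: no phase shift.
Exactly one π shift → a net half-wave offset.
So the condition for constructive reflection is 2 n t cos θ_r = (m + ½) λ.
Snell's law: 1.0 sin 43.6° = 1.7 sin θ_r → sin θ_r = 0.406, cos θ_r = 0.914.
Minimum at m = 0: t = λ / (4 n cos θ_r) = 431 / (4 × 1.7 × 0.914) = 69.3 nm.

69.3 nm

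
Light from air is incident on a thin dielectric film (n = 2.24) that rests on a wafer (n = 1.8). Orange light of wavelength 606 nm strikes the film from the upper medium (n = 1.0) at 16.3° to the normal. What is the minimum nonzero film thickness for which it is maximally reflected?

At the upper boundary (n = 1.0 to n = 2.24) the reflected ray undergoes a half-wave phase shift.
Ray reflecting at the bottom interface goes from n = 2.24 toward n = 1.8: no phase shift.
Exactly one π shift → a net half-wave offset.
So the condition for constructive reflection is 2 n t cos θ_r = (m + ½) λ.
Snell's law: 1.0 sin 16.3° = 2.24 sin θ_r → sin θ_r = 0.125, cos θ_r = 0.992.
Minimum at m = 0: t = λ / (4 n cos θ_r) = 606 / (4 × 2.24 × 0.992) = 68.2 nm.

68.2 nm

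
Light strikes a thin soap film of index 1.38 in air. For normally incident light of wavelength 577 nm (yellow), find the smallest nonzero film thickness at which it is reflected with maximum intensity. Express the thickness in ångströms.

Ray reflecting at the top interface goes from n = 1.0 toward n = 1.38: a half-wave phase shift.
At the lower boundary (n = 1.38 to n = 1.0) the reflected ray undergoes no phase shift.
Exactly one π shift → a net half-wave offset.
For maximum reflection here: 2 n t = (m + ½) λ.
Minimum at m = 0: t = λ / (4 n) = 577 / (4 × 1.38) = 105 nm.

1045 Å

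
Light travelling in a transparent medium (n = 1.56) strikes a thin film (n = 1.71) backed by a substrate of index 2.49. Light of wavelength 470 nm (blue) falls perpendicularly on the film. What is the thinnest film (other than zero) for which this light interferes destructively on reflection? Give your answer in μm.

Top surface (1.56 → 1.71): reflection off a higher-index medium gives a half-wave phase shift.
Ray reflecting at the bottom interface goes from n = 1.71 toward n = 2.49: a half-wave phase shift.
Zero or two π shifts → no net half-wave offset.
For weak reflection here: 2 n t = (m + ½) λ.
Minimum at m = 0: t = λ / (4 n) = 470 / (4 × 1.71) = 68.7 nm.

0.0687 μm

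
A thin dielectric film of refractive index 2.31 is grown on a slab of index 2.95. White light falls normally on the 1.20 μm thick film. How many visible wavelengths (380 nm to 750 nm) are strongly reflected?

7

Ray reflecting at the top interface goes from n = 1.0 toward n = 2.31: a half-wave phase shift.
Bottom surface (2.31 → 2.95): reflection off a higher-index medium gives a half-wave phase shift.
Zero or two π shifts → no net half-wave offset.
With no net inversion, constructive interference in reflection requires 2 n t = m λ.
λ = 2 n t / m = 5544 / m nm.
m=7: 792 nm (IR); m=8: 693 nm (visible); m=9: 616 nm (visible); m=10: 554 nm (visible); m=11: 504 nm (visible); m=12: 462 nm (visible); m=13: 426 nm (visible); m=14: 396 nm (visible); m=15: 370 nm (UV).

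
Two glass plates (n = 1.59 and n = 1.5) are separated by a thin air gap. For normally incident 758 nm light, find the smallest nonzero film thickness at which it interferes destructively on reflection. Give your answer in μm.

At the upper boundary (n = 1.59 to n = 1.0) the reflected ray undergoes no phase shift.
Bottom surface (1.0 → 1.5): reflection off a higher-index medium gives a half-wave phase shift.
Exactly one π shift → a net half-wave offset.
With one net inversion, destructive interference in reflection requires 2 n t = m λ.
Minimum nonzero at m = 1: t = λ / (2 n) = 758 / (2 × 1.0) = 379 nm.

0.379 μm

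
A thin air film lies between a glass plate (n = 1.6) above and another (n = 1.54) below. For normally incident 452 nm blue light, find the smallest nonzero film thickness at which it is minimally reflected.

At the upper boundary (n = 1.6 to n = 1.0) the reflected ray undergoes no phase shift.
Ray reflecting at the bottom interface goes from n = 1.0 toward n = 1.54: a half-wave phase shift.
The two reflections differ by half a wavelength.
So the condition for destructive reflection is 2 n t = m λ.
Minimum nonzero at m = 1: t = λ / (2 n) = 452 / (2 × 1.0) = 226 nm.

226 nm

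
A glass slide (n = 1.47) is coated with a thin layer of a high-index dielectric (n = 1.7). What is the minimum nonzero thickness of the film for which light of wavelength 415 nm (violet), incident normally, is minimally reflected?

At the upper boundary (n = 1.0 to n = 1.7) the reflected ray undergoes a half-wave phase shift.
Bottom surface (1.7 → 1.47): reflection off a lower-index medium gives no phase shift.
The two reflections differ by half a wavelength.
For weak reflection here: 2 n t = m λ.
Minimum nonzero at m = 1: t = λ / (2 n) = 415 / (2 × 1.7) = 122 nm.

122 nm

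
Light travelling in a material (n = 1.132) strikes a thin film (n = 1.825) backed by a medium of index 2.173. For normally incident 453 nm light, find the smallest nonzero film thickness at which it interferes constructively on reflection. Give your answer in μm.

At the upper boundary (n = 1.132 to n = 1.825) the reflected ray undergoes a half-wave phase shift.
At the lower boundary (n = 1.825 to n = 2.173) the reflected ray undergoes a half-wave phase shift.
Zero or two π shifts → no net half-wave offset.
For maximum reflection here: 2 n t = m λ.
Minimum nonzero at m = 1: t = λ / (2 n) = 453 / (2 × 1.825) = 124 nm.

0.124 μm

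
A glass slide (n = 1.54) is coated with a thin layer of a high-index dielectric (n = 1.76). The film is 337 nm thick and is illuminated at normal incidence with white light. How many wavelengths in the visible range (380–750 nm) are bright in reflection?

1

At the upper boundary (n = 1.0 to n = 1.76) the reflected ray undergoes a half-wave phase shift.
Bottom surface (1.76 → 1.54): reflection off a lower-index medium gives no phase shift.
Net: one phase inversion between the two reflected rays.
For bright reflection here: 2 n t = (m + ½) λ.
λ = 2 n t / (m + ½) = 1186 / (m + ½) nm.
m=1: 791 nm (IR); m=2: 474 nm (visible); m=3: 339 nm (UV).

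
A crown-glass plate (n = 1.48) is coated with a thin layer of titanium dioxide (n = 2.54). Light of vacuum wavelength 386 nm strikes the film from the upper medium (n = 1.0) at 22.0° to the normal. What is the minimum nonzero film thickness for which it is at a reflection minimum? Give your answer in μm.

At the upper boundary (n = 1.0 to n = 2.54) the reflected ray undergoes a half-wave phase shift.
At the lower boundary (n = 2.54 to n = 1.48) the reflected ray undergoes no phase shift.
Net: one phase inversion between the two reflected rays.
With one net inversion, destructive interference in reflection requires 2 n t cos θ_r = m λ.
Snell's law: 1.0 sin 22.0° = 2.54 sin θ_r → sin θ_r = 0.147, cos θ_r = 0.989.
Minimum nonzero at m = 1: t = λ / (2 n cos θ_r) = 386 / (2 × 2.54 × 0.989) = 76.8 nm.

0.0768 μm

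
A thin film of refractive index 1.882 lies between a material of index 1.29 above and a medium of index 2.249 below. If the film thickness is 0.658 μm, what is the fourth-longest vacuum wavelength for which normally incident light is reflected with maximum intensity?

619 nm

At the upper boundary (n = 1.29 to n = 1.882) the reflected ray undergoes a half-wave phase shift.
Ray reflecting at the bottom interface goes from n = 1.882 toward n = 2.249: a half-wave phase shift.
Net: no relative phase inversion (both shifts match).
With no net inversion, constructive interference in reflection requires 2 n t = m λ.
λ = 2 n t / m. The fourth-longest wavelength is m = 4: λ = 2 × 1.882 × 658 / 4.00 = 619 nm.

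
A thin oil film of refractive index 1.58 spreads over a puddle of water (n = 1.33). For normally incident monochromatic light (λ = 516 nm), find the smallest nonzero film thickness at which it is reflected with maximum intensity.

81.6 nm

At the upper boundary (n = 1.0 to n = 1.58) the reflected ray undergoes a half-wave phase shift.
Bottom surface (1.58 → 1.33): reflection off a lower-index medium gives no phase shift.
Net: one phase inversion between the two reflected rays.
With one net inversion, constructive interference in reflection requires 2 n t = (m + ½) λ.
Minimum at m = 0: t = λ / (4 n) = 516 / (4 × 1.58) = 81.6 nm.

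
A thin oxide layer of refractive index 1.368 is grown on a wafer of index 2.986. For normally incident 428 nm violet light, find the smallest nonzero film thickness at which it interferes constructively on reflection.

At the upper boundary (n = 1.0 to n = 1.368) the reflected ray undergoes a half-wave phase shift.
Bottom surface (1.368 → 2.986): reflection off a higher-index medium gives a half-wave phase shift.
Zero or two π shifts → no net half-wave offset.
So the condition for constructive reflection is 2 n t = m λ.
Minimum nonzero at m = 1: t = λ / (2 n) = 428 / (2 × 1.368) = 156 nm.

156 nm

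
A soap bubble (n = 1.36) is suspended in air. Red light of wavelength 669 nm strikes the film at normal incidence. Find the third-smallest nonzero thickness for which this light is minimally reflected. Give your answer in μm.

0.738 μm

Top surface (1.0 → 1.36): reflection off a higher-index medium gives a half-wave phase shift.
At the lower boundary (n = 1.36 to n = 1.0) the reflected ray undergoes no phase shift.
Exactly one π shift → a net half-wave offset.
So the condition for destructive reflection is 2 n t = m λ.
The third-smallest nonzero thickness corresponds to m = 3: t = m λ / (2 n) = 3.00 × 669 / (2 × 1.36) = 738 nm.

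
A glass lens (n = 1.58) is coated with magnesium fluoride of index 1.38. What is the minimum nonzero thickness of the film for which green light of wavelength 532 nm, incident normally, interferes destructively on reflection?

Top surface (1.0 → 1.38): reflection off a higher-index medium gives a half-wave phase shift.
Ray reflecting at the bottom interface goes from n = 1.38 toward n = 1.58: a half-wave phase shift.
The two reflections carry the same phase change, so no net offset.
So the condition for destructive reflection is 2 n t = (m + ½) λ.
Minimum at m = 0: t = λ / (4 n) = 532 / (4 × 1.38) = 96.4 nm.

96.4 nm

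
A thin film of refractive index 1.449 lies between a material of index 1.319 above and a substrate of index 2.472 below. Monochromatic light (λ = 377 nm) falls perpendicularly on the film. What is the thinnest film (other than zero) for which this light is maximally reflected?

Ray reflecting at the top interface goes from n = 1.319 toward n = 1.449: a half-wave phase shift.
At the lower boundary (n = 1.449 to n = 2.472) the reflected ray undergoes a half-wave phase shift.
Zero or two π shifts → no net half-wave offset.
For strong reflection here: 2 n t = m λ.
Minimum nonzero at m = 1: t = λ / (2 n) = 377 / (2 × 1.449) = 130 nm.

130 nm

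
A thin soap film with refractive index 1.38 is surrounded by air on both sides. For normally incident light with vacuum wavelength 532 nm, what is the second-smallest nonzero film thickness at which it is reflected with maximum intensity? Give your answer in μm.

0.289 μm

Top surface (1.0 → 1.38): reflection off a higher-index medium gives a half-wave phase shift.
Ray reflecting at the bottom interface goes from n = 1.38 toward n = 1.0: no phase shift.
Net: one phase inversion between the two reflected rays.
With one net inversion, constructive interference in reflection requires 2 n t = (m + ½) λ.
The second-smallest nonzero thickness corresponds to m = 1: t = (m + ½) λ / (2 n) = 1.50 × 532 / (2 × 1.38) = 289 nm.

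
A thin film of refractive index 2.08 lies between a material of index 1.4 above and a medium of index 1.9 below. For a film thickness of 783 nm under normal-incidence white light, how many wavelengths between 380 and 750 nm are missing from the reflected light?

4

At the upper boundary (n = 1.4 to n = 2.08) the reflected ray undergoes a half-wave phase shift.
Ray reflecting at the bottom interface goes from n = 2.08 toward n = 1.9: no phase shift.
Exactly one π shift → a net half-wave offset.
For dark reflection here: 2 n t = m λ.
λ = 2 n t / m = 3257 / m nm.
m=4: 814 nm (IR); m=5: 651 nm (visible); m=6: 543 nm (visible); m=7: 465 nm (visible); m=8: 407 nm (visible); m=9: 362 nm (UV).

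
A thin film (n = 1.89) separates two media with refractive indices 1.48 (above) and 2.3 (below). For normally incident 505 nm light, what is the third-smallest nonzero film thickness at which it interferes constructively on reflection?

401 nm

At the upper boundary (n = 1.48 to n = 1.89) the reflected ray undergoes a half-wave phase shift.
At the lower boundary (n = 1.89 to n = 2.3) the reflected ray undergoes a half-wave phase shift.
Zero or two π shifts → no net half-wave offset.
So the condition for constructive reflection is 2 n t = m λ.
The third-smallest nonzero thickness corresponds to m = 3: t = m λ / (2 n) = 3.00 × 505 / (2 × 1.89) = 401 nm.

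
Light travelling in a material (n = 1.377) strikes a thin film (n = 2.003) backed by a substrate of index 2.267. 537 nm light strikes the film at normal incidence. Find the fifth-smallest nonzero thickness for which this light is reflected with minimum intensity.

At the upper boundary (n = 1.377 to n = 2.003) the reflected ray undergoes a half-wave phase shift.
Bottom surface (2.003 → 2.267): reflection off a higher-index medium gives a half-wave phase shift.
The two reflections carry the same phase change, so no net offset.
With no net inversion, destructive interference in reflection requires 2 n t = (m + ½) λ.
The fifth-smallest nonzero thickness corresponds to m = 4: t = (m + ½) λ / (2 n) = 4.50 × 537 / (2 × 2.003) = 603 nm.

603 nm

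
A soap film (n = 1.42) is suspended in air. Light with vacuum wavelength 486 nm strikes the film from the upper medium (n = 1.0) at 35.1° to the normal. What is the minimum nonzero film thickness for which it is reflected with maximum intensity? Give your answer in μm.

Ray reflecting at the top interface goes from n = 1.0 toward n = 1.42: a half-wave phase shift.
At the lower boundary (n = 1.42 to n = 1.0) the reflected ray undergoes no phase shift.
Net: one phase inversion between the two reflected rays.
With one net inversion, constructive interference in reflection requires 2 n t cos θ_r = (m + ½) λ.
Snell's law: 1.0 sin 35.1° = 1.42 sin θ_r → sin θ_r = 0.405, cos θ_r = 0.914.
Minimum at m = 0: t = λ / (4 n cos θ_r) = 486 / (4 × 1.42 × 0.914) = 93.6 nm.

0.0936 μm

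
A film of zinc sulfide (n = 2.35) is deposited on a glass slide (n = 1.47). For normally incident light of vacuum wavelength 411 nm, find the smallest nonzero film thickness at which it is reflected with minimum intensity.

87.4 nm

Ray reflecting at the top interface goes from n = 1.0 toward n = 2.35: a half-wave phase shift.
Bottom surface (2.35 → 1.47): reflection off a lower-index medium gives no phase shift.
The two reflections differ by half a wavelength.
With one net inversion, destructive interference in reflection requires 2 n t = m λ.
Minimum nonzero at m = 1: t = λ / (2 n) = 411 / (2 × 2.35) = 87.4 nm.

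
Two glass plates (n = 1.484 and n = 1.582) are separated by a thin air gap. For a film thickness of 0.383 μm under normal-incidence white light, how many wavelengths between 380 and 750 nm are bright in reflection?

At the upper boundary (n = 1.484 to n = 1.0) the reflected ray undergoes no phase shift.
At the lower boundary (n = 1.0 to n = 1.582) the reflected ray undergoes a half-wave phase shift.
Net: one phase inversion between the two reflected rays.
With one net inversion, constructive interference in reflection requires 2 n t = (m + ½) λ.
λ = 2 n t / (m + ½) = 766 / (m + ½) nm.
m=0: 1532 nm (IR); m=1: 511 nm (visible); m=2: 306 nm (UV).

1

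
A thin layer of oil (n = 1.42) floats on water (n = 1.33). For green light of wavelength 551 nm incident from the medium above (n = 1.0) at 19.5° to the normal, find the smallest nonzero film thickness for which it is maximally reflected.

99.8 nm

Top surface (1.0 → 1.42): reflection off a higher-index medium gives a half-wave phase shift.
Ray reflecting at the bottom interface goes from n = 1.42 toward n = 1.33: no phase shift.
Exactly one π shift → a net half-wave offset.
With one net inversion, constructive interference in reflection requires 2 n t cos θ_r = (m + ½) λ.
Snell's law: 1.0 sin 19.5° = 1.42 sin θ_r → sin θ_r = 0.235, cos θ_r = 0.972.
Minimum at m = 0: t = λ / (4 n cos θ_r) = 551 / (4 × 1.42 × 0.972) = 99.8 nm.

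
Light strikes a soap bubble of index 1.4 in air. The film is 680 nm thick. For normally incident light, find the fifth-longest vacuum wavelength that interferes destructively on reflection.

381 nm

Ray reflecting at the top interface goes from n = 1.0 toward n = 1.4: a half-wave phase shift.
Ray reflecting at the bottom interface goes from n = 1.4 toward n = 1.0: no phase shift.
Exactly one π shift → a net half-wave offset.
With one net inversion, destructive interference in reflection requires 2 n t = m λ.
λ = 2 n t / m. The fifth-longest wavelength is m = 5: λ = 2 × 1.4 × 680 / 5.00 = 381 nm.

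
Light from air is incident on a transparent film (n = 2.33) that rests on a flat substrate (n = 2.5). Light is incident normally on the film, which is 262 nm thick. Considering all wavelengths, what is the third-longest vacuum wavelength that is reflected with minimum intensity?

488 nm

Ray reflecting at the top interface goes from n = 1.0 toward n = 2.33: a half-wave phase shift.
At the lower boundary (n = 2.33 to n = 2.5) the reflected ray undergoes a half-wave phase shift.
Net: no relative phase inversion (both shifts match).
For dark reflection here: 2 n t = (m + ½) λ.
λ = 2 n t / (m + ½). The third-longest wavelength is m = 2: λ = 2 × 2.33 × 262 / 2.50 = 488 nm.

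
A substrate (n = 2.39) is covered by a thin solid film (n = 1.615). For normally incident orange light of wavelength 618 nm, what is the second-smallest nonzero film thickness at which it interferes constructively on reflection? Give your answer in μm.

Top surface (1.0 → 1.615): reflection off a higher-index medium gives a half-wave phase shift.
At the lower boundary (n = 1.615 to n = 2.39) the reflected ray undergoes a half-wave phase shift.
Net: no relative phase inversion (both shifts match).
For strong reflection here: 2 n t = m λ.
The second-smallest nonzero thickness corresponds to m = 2: t = m λ / (2 n) = 2.00 × 618 / (2 × 1.615) = 383 nm.

0.383 μm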